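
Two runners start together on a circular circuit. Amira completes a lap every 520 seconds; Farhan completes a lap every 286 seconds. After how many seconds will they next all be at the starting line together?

5720 seconds

They coincide at every common multiple of the periods; the first is the LCM.
520 = 2^3 × 5 × 13
286 = 2 × 11 × 13
LCM(520, 286) = 2^3 × 5 × 11 × 13 = 5720.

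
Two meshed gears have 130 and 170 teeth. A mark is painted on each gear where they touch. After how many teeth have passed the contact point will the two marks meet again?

The first simultaneous occurrence is after LCM of the individual periods.
130 = 2 × 5 × 13
170 = 2 × 5 × 17
LCM(130, 170) = 2 × 5 × 13 × 17 = 2210.

2210 teeth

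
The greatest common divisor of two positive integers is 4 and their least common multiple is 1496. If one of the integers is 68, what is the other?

88

For two integers, gcd × lcm = product, so the other is (4 × 1496) / 68 = 5984 / 68 = 88.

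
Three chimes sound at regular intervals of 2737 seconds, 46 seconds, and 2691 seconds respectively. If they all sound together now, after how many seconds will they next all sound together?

The first simultaneous occurrence is after LCM of the individual periods.
2737 = 7 × 17 × 23
46 = 2 × 23
2691 = 3^2 × 13 × 23
LCM(2737, 46, 2691) = 2 × 3^2 × 7 × 13 × 17 × 23 = 640458.

640458 seconds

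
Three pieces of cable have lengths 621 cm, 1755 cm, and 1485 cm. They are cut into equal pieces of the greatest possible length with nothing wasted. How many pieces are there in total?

143

Piece length = gcd(621, 1755, 1485).
621 = 3^3 × 23
1755 = 3^3 × 5 × 13
1485 = 3^3 × 5 × 11
gcd(621, 1755, 1485) = 3^3 = 27.
Total pieces = 621/27 + 1755/27 + 1485/27 = 23 + 65 + 55 = 143.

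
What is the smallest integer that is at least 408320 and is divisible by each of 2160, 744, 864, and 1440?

The integer must be a common multiple of 2160, 744, 864, and 1440, so a multiple of their LCM.
2160 = 2^4 × 3^3 × 5
744 = 2^3 × 3 × 31
864 = 2^5 × 3^3
1440 = 2^5 × 3^2 × 5
LCM(2160, 744, 864, 1440) = 2^5 × 3^3 × 5 × 31 = 133920.
Smallest multiple of 133920 that is ≥ 408320: ⌈408320/133920⌉ × 133920 = 4 × 133920 = 535680.

535680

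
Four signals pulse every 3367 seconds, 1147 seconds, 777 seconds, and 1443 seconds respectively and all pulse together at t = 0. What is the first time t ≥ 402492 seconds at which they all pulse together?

Joint pulses occur at multiples of LCM(3367, 1147, 777, 1443).
3367 = 7 × 13 × 37
1147 = 31 × 37
777 = 3 × 7 × 37
1443 = 3 × 13 × 37
LCM(3367, 1147, 777, 1443) = 3 × 7 × 13 × 31 × 37 = 313131.
Smallest multiple of 313131 that is ≥ 402492: ⌈402492/313131⌉ × 313131 = 2 × 313131 = 626262.

626262 seconds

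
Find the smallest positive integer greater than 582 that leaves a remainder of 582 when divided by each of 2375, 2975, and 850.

N − 582 must be a common multiple of 2375, 2975, and 850.
2375 = 5^3 × 19
2975 = 5^2 × 7 × 17
850 = 2 × 5^2 × 17
LCM(2375, 2975, 850) = 2 × 5^3 × 7 × 17 × 19 = 565250.
Smallest N > 582 is LCM + 582 = 565250 + 582 = 565832.

565832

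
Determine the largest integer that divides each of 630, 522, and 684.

18

630 = 2 × 3^2 × 5 × 7
522 = 2 × 3^2 × 29
684 = 2^2 × 3^2 × 19
gcd(630, 522, 684) = 2 × 3^2 = 18.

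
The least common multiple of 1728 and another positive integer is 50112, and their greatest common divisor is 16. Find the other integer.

gcd × lcm = product of the two integers, so the other integer is (16 × 50112) / 1728 = 464.

464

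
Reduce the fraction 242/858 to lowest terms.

242 = 2 × 11^2
858 = 2 × 3 × 11 × 13
gcd(242, 858) = 2 × 11 = 22.
Divide numerator and denominator by 22: 242/858 = 11/39.

11/39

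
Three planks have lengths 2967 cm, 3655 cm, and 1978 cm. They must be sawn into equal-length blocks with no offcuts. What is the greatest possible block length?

43 cm

This is the greatest common divisor of 2967, 3655, and 1978.
2967 = 3 × 23 × 43
3655 = 5 × 17 × 43
1978 = 2 × 23 × 43
gcd(2967, 3655, 1978) = 43.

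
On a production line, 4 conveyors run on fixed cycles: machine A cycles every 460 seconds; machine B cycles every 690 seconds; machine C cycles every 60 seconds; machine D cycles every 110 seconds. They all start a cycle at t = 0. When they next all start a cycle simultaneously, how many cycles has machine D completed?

They are all back at their starting positions together after one LCM of the periods.
460 = 2^2 × 5 × 23
690 = 2 × 3 × 5 × 23
60 = 2^2 × 3 × 5
110 = 2 × 5 × 11
LCM(460, 690, 60, 110) = 2^2 × 3 × 5 × 11 × 23 = 15180.
Cycles for period 110: 15180 / 110 = 138.

138 cycles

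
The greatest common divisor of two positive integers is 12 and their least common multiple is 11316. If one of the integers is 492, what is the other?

276

For two integers, gcd × lcm = product, so the other is (12 × 11316) / 492 = 135792 / 492 = 276.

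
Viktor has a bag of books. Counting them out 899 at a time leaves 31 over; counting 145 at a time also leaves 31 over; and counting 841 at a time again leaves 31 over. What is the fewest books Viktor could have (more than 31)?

130386

N − 31 must be a common multiple of 899, 145, and 841.
899 = 29 × 31
145 = 5 × 29
841 = 29^2
LCM(899, 145, 841) = 5 × 29^2 × 31 = 130355.
Smallest N > 31 is LCM + 31 = 130355 + 31 = 130386.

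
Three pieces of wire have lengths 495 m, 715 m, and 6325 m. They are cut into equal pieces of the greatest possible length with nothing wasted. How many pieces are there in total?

Piece length = gcd(495, 715, 6325).
495 = 3^2 × 5 × 11
715 = 5 × 11 × 13
6325 = 5^2 × 11 × 23
gcd(495, 715, 6325) = 5 × 11 = 55.
Total pieces = 495/55 + 715/55 + 6325/55 = 9 + 13 + 115 = 137.

137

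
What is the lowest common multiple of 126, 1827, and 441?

25578

126 = 2 × 3^2 × 7
1827 = 3^2 × 7 × 29
441 = 3^2 × 7^2
LCM(126, 1827, 441) = 2 × 3^2 × 7^2 × 29 = 25578.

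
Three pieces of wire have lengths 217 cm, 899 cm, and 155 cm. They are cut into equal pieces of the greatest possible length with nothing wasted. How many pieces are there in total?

Piece length = gcd(217, 899, 155).
217 = 7 × 31
899 = 29 × 31
155 = 5 × 31
gcd(217, 899, 155) = 31.
Total pieces = 217/31 + 899/31 + 155/31 = 7 + 29 + 5 = 41.

41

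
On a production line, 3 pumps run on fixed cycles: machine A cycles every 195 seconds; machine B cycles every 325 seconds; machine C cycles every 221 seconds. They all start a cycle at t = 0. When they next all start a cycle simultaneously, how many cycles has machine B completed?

51 cycles

The first common completion time is the LCM of the periods.
195 = 3 × 5 × 13
325 = 5^2 × 13
221 = 13 × 17
LCM(195, 325, 221) = 3 × 5^2 × 13 × 17 = 16575.
Cycles for period 325: 16575 / 325 = 51.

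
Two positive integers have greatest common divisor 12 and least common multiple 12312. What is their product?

For any two positive integers, gcd × lcm = product = 12 × 12312 = 147744.

147744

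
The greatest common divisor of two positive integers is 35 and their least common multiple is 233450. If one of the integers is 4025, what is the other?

For two integers, gcd × lcm = product, so the other is (35 × 233450) / 4025 = 8170750 / 4025 = 2030.

2030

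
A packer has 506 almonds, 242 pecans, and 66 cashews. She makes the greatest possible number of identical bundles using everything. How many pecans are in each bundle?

Number of bundles = gcd(506, 242, 66).
506 = 2 × 11 × 23
242 = 2 × 11^2
66 = 2 × 3 × 11
gcd(506, 242, 66) = 2 × 11 = 22.
pecans per bundle = 242 / 22 = 11.

11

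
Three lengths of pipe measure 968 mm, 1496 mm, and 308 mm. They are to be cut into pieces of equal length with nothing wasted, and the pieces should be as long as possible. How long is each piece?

Each piece length must divide every original length, so the longest possible is gcd(968, 1496, 308).
968 = 2^3 × 11^2
1496 = 2^3 × 11 × 17
308 = 2^2 × 7 × 11
gcd(968, 1496, 308) = 2^2 × 11 = 44.

44 mm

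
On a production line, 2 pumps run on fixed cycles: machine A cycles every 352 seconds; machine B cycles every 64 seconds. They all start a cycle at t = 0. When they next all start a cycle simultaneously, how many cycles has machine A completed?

They are all back at their starting positions together after one LCM of the periods.
352 = 2^5 × 11
64 = 2^6
LCM(352, 64) = 2^6 × 11 = 704.
Cycles for period 352: 704 / 352 = 2.

2 cycles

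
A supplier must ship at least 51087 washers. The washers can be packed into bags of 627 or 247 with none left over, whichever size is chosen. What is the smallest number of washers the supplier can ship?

57057

The number of washers must be a common multiple of 627 and 247, so a multiple of their LCM.
627 = 3 × 11 × 19
247 = 13 × 19
LCM(627, 247) = 3 × 11 × 13 × 19 = 8151.
Smallest multiple of 8151 that is ≥ 51087: ⌈51087/8151⌉ × 8151 = 7 × 8151 = 57057.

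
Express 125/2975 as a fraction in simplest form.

5/119

125 = 5^3
2975 = 5^2 × 7 × 17
gcd(125, 2975) = 5^2 = 25.
Divide numerator and denominator by 25: 125/2975 = 5/119.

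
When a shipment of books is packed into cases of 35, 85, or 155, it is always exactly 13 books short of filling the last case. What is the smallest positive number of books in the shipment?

Being 13 short of a full case of size k means N ≡ −13 (mod k), i.e. N + 13 is a multiple of each size.
35 = 5 × 7
85 = 5 × 17
155 = 5 × 31
LCM(35, 85, 155) = 5 × 7 × 17 × 31 = 18445.
Smallest positive N is 18445 − 13 = 18432.

18432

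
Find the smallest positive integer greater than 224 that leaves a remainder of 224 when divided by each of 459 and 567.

N − 224 must be a common multiple of 459 and 567.
459 = 3^3 × 17
567 = 3^4 × 7
LCM(459, 567) = 3^4 × 7 × 17 = 9639.
Smallest N > 224 is LCM + 224 = 9639 + 224 = 9863.

9863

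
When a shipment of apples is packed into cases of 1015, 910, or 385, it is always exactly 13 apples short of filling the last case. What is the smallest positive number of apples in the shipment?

290277

Being 13 short of a full case of size k means N ≡ −13 (mod k), i.e. N + 13 is a multiple of each size.
1015 = 5 × 7 × 29
910 = 2 × 5 × 7 × 13
385 = 5 × 7 × 11
LCM(1015, 910, 385) = 2 × 5 × 7 × 11 × 13 × 29 = 290290.
Smallest positive N is 290290 − 13 = 290277.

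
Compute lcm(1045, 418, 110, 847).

160930

1045 = 5 × 11 × 19
418 = 2 × 11 × 19
110 = 2 × 5 × 11
847 = 7 × 11^2
LCM(1045, 418, 110, 847) = 2 × 5 × 7 × 11^2 × 19 = 160930.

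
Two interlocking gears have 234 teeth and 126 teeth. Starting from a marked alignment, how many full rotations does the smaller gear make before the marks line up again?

13 rotations

All finish a whole number of cycles simultaneously at t = LCM of the periods.
234 = 2 × 3^2 × 13
126 = 2 × 3^2 × 7
LCM(234, 126) = 2 × 3^2 × 7 × 13 = 1638.
Rotations for period 126: 1638 / 126 = 13.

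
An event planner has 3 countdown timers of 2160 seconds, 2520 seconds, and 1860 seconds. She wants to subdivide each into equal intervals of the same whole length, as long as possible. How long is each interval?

The interval must divide each timer length; the longest such is the gcd.
2160 = 2^4 × 3^3 × 5
2520 = 2^3 × 3^2 × 5 × 7
1860 = 2^2 × 3 × 5 × 31
gcd(2160, 2520, 1860) = 2^2 × 3 × 5 = 60.

60 seconds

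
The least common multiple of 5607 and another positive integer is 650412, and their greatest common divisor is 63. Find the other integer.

gcd × lcm = product of the two integers, so the other integer is (63 × 650412) / 5607 = 7308.

7308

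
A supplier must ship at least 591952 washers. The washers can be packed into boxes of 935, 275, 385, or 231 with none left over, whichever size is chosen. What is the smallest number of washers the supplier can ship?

687225

The number of washers must be a common multiple of 935, 275, 385, and 231, so a multiple of their LCM.
935 = 5 × 11 × 17
275 = 5^2 × 11
385 = 5 × 7 × 11
231 = 3 × 7 × 11
LCM(935, 275, 385, 231) = 3 × 5^2 × 7 × 11 × 17 = 98175.
Smallest multiple of 98175 that is ≥ 591952: ⌈591952/98175⌉ × 98175 = 7 × 98175 = 687225.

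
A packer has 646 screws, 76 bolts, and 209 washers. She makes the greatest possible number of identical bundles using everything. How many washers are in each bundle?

11

Number of bundles = gcd(646, 76, 209).
646 = 2 × 17 × 19
76 = 2^2 × 19
209 = 11 × 19
gcd(646, 76, 209) = 19.
washers per bundle = 209 / 19 = 11.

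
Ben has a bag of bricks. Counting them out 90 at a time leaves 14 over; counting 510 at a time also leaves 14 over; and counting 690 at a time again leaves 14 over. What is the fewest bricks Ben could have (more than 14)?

N − 14 must be a common multiple of 90, 510, and 690.
90 = 2 × 3^2 × 5
510 = 2 × 3 × 5 × 17
690 = 2 × 3 × 5 × 23
LCM(90, 510, 690) = 2 × 3^2 × 5 × 17 × 23 = 35190.
Smallest N > 14 is LCM + 14 = 35190 + 14 = 35204.

35204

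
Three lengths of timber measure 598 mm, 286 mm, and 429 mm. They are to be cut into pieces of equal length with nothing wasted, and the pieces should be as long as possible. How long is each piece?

13 mm

Each piece length must divide every original length, so the longest possible is gcd(598, 286, 429).
598 = 2 × 13 × 23
286 = 2 × 11 × 13
429 = 3 × 11 × 13
gcd(598, 286, 429) = 13.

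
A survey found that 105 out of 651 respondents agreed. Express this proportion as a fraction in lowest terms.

5/31

105 = 3 × 5 × 7
651 = 3 × 7 × 31
gcd(105, 651) = 3 × 7 = 21.
Divide numerator and denominator by 21: 105/651 = 5/31.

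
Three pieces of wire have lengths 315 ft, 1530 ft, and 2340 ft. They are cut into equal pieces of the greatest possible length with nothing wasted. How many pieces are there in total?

93

Piece length = gcd(315, 1530, 2340).
315 = 3^2 × 5 × 7
1530 = 2 × 3^2 × 5 × 17
2340 = 2^2 × 3^2 × 5 × 13
gcd(315, 1530, 2340) = 3^2 × 5 = 45.
Total pieces = 315/45 + 1530/45 + 2340/45 = 7 + 34 + 52 = 93.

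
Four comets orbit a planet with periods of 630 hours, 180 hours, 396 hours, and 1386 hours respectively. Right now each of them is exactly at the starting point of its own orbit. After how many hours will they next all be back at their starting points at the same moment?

We need the least common multiple of the intervals.
630 = 2 × 3^2 × 5 × 7
180 = 2^2 × 3^2 × 5
396 = 2^2 × 3^2 × 11
1386 = 2 × 3^2 × 7 × 11
LCM(630, 180, 396, 1386) = 2^2 × 3^2 × 5 × 7 × 11 = 13860.

13860 hours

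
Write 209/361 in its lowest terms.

209 = 11 × 19
361 = 19^2
gcd(209, 361) = 19.
Divide numerator and denominator by 19: 209/361 = 11/19.

11/19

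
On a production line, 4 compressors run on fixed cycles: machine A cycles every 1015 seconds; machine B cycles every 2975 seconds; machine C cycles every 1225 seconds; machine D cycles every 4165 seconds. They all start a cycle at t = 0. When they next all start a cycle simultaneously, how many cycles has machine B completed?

All finish a whole number of cycles simultaneously at t = LCM of the periods.
1015 = 5 × 7 × 29
2975 = 5^2 × 7 × 17
1225 = 5^2 × 7^2
4165 = 5 × 7^2 × 17
LCM(1015, 2975, 1225, 4165) = 5^2 × 7^2 × 17 × 29 = 603925.
Cycles for period 2975: 603925 / 2975 = 203.

203 cycles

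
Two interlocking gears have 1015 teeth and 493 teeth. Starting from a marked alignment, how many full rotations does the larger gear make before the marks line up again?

They are all back at their starting positions together after one LCM of the periods.
1015 = 5 × 7 × 29
493 = 17 × 29
LCM(1015, 493) = 5 × 7 × 17 × 29 = 17255.
Rotations for period 1015: 17255 / 1015 = 17.

17 rotations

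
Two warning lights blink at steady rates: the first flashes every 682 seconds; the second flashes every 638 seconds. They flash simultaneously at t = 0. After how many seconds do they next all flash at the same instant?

They coincide at every common multiple of the periods; the first is the LCM.
682 = 2 × 11 × 31
638 = 2 × 11 × 29
LCM(682, 638) = 2 × 11 × 29 × 31 = 19778.

19778 seconds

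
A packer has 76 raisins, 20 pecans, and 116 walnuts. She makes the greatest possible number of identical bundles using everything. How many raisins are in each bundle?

Number of bundles = gcd(76, 20, 116).
76 = 2^2 × 19
20 = 2^2 × 5
116 = 2^2 × 29
gcd(76, 20, 116) = 2^2 = 4.
raisins per bundle = 76 / 4 = 19.

19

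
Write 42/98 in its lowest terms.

42 = 2 × 3 × 7
98 = 2 × 7^2
gcd(42, 98) = 2 × 7 = 14.
Divide numerator and denominator by 14: 42/98 = 3/7.

3/7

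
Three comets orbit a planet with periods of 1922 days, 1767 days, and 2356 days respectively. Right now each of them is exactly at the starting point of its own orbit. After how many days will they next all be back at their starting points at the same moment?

219108 days

We need the least common multiple of the intervals.
1922 = 2 × 31^2
1767 = 3 × 19 × 31
2356 = 2^2 × 19 × 31
LCM(1922, 1767, 2356) = 2^2 × 3 × 19 × 31^2 = 219108.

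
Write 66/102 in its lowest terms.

66 = 2 × 3 × 11
102 = 2 × 3 × 17
gcd(66, 102) = 2 × 3 = 6.
Divide numerator and denominator by 6: 66/102 = 11/17.

11/17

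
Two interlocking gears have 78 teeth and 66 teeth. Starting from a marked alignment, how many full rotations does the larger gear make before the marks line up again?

11 rotations

The first common completion time is the LCM of the periods.
78 = 2 × 3 × 13
66 = 2 × 3 × 11
LCM(78, 66) = 2 × 3 × 11 × 13 = 858.
Rotations for period 78: 858 / 78 = 11.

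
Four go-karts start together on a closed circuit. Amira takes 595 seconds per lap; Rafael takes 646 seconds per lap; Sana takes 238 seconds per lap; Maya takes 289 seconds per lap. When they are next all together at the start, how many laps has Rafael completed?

595 laps

They are all back at their starting positions together after one LCM of the periods.
595 = 5 × 7 × 17
646 = 2 × 17 × 19
238 = 2 × 7 × 17
289 = 17^2
LCM(595, 646, 238, 289) = 2 × 5 × 7 × 17^2 × 19 = 384370.
Laps for period 646: 384370 / 646 = 595.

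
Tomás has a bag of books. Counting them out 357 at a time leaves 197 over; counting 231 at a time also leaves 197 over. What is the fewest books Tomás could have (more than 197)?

4124

N − 197 must be a common multiple of 357 and 231.
357 = 3 × 7 × 17
231 = 3 × 7 × 11
LCM(357, 231) = 3 × 7 × 11 × 17 = 3927.
Smallest N > 197 is LCM + 197 = 3927 + 197 = 4124.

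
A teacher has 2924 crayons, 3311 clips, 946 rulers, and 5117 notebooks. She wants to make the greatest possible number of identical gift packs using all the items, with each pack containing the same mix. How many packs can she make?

The pack count must divide each quantity, so the greatest is gcd(2924, 3311, 946, 5117).
2924 = 2^2 × 17 × 43
3311 = 7 × 11 × 43
946 = 2 × 11 × 43
5117 = 7 × 17 × 43
gcd(2924, 3311, 946, 5117) = 43.

43 packs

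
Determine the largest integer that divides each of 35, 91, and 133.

35 = 5 × 7
91 = 7 × 13
133 = 7 × 19
gcd(35, 91, 133) = 7.

7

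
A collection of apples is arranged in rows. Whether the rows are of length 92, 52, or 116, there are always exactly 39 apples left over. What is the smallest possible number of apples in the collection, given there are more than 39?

34723

N − 39 must be a common multiple of 92, 52, and 116.
92 = 2^2 × 23
52 = 2^2 × 13
116 = 2^2 × 29
LCM(92, 52, 116) = 2^2 × 13 × 23 × 29 = 34684.
Smallest N > 39 is LCM + 39 = 34684 + 39 = 34723.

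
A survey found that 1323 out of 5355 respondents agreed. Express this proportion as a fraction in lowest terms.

21/85

1323 = 3^3 × 7^2
5355 = 3^2 × 5 × 7 × 17
gcd(1323, 5355) = 3^2 × 7 = 63.
Divide numerator and denominator by 63: 1323/5355 = 21/85.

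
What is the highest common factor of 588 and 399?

588 = 2^2 × 3 × 7^2
399 = 3 × 7 × 19
gcd(588, 399) = 3 × 7 = 21.

21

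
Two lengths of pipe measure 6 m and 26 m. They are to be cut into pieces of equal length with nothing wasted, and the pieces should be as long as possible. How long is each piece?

The greatest length dividing all of 6 and 26 is their gcd.
6 = 2 × 3
26 = 2 × 13
gcd(6, 26) = 2.

2 m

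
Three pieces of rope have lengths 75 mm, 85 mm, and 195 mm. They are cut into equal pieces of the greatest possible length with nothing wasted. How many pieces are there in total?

71

Piece length = gcd(75, 85, 195).
75 = 3 × 5^2
85 = 5 × 17
195 = 3 × 5 × 13
gcd(75, 85, 195) = 5.
Total pieces = 75/5 + 85/5 + 195/5 = 15 + 17 + 39 = 71.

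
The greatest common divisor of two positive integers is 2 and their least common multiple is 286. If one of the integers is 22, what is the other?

26

For two integers, gcd × lcm = product, so the other is (2 × 286) / 22 = 572 / 22 = 26.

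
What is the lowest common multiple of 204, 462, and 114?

204 = 2^2 × 3 × 17
462 = 2 × 3 × 7 × 11
114 = 2 × 3 × 19
LCM(204, 462, 114) = 2^2 × 3 × 7 × 11 × 17 × 19 = 298452.

298452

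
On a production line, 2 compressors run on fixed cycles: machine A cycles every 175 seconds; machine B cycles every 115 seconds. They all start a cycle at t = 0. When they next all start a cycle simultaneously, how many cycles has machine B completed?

They are all back at their starting positions together after one LCM of the periods.
175 = 5^2 × 7
115 = 5 × 23
LCM(175, 115) = 5^2 × 7 × 23 = 4025.
Cycles for period 115: 4025 / 115 = 35.

35 cycles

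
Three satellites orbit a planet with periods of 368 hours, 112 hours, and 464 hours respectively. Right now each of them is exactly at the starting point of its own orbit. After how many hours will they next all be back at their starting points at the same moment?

We need the least common multiple of the intervals.
368 = 2^4 × 23
112 = 2^4 × 7
464 = 2^4 × 29
LCM(368, 112, 464) = 2^4 × 7 × 23 × 29 = 74704.

74704 hours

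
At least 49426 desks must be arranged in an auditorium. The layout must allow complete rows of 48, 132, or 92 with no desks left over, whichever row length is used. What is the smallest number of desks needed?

60720

The number of desks must be a common multiple of 48, 132, and 92, so a multiple of their LCM.
48 = 2^4 × 3
132 = 2^2 × 3 × 11
92 = 2^2 × 23
LCM(48, 132, 92) = 2^4 × 3 × 11 × 23 = 12144.
Smallest multiple of 12144 that is ≥ 49426: ⌈49426/12144⌉ × 12144 = 5 × 12144 = 60720.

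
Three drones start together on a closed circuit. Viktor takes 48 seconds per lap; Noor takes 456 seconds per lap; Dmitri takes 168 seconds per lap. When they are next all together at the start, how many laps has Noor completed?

All finish a whole number of cycles simultaneously at t = LCM of the periods.
48 = 2^4 × 3
456 = 2^3 × 3 × 19
168 = 2^3 × 3 × 7
LCM(48, 456, 168) = 2^4 × 3 × 7 × 19 = 6384.
Laps for period 456: 6384 / 456 = 14.

14 laps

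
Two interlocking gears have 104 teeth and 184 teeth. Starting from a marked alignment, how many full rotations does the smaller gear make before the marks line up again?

23 rotations

They are all back at their starting positions together after one LCM of the periods.
104 = 2^3 × 13
184 = 2^3 × 23
LCM(104, 184) = 2^3 × 13 × 23 = 2392.
Rotations for period 104: 2392 / 104 = 23.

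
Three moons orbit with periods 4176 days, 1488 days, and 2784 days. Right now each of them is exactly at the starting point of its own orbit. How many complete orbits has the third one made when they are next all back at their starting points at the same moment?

93 orbits

They are all back at their starting positions together after one LCM of the periods.
4176 = 2^4 × 3^2 × 29
1488 = 2^4 × 3 × 31
2784 = 2^5 × 3 × 29
LCM(4176, 1488, 2784) = 2^5 × 3^2 × 29 × 31 = 258912.
Orbits for period 2784: 258912 / 2784 = 93.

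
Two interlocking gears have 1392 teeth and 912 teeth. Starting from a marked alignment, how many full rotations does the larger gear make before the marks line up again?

All finish a whole number of cycles simultaneously at t = LCM of the periods.
1392 = 2^4 × 3 × 29
912 = 2^4 × 3 × 19
LCM(1392, 912) = 2^4 × 3 × 19 × 29 = 26448.
Rotations for period 1392: 26448 / 1392 = 19.

19 rotations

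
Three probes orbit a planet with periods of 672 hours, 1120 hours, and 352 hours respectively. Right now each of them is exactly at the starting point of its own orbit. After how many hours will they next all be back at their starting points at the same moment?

36960 hours

We need the least common multiple of the intervals.
672 = 2^5 × 3 × 7
1120 = 2^5 × 5 × 7
352 = 2^5 × 11
LCM(672, 1120, 352) = 2^5 × 3 × 5 × 7 × 11 = 36960.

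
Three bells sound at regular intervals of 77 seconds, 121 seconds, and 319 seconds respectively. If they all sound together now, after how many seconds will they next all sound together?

24563 seconds

The first simultaneous occurrence is after LCM of the individual periods.
77 = 7 × 11
121 = 11^2
319 = 11 × 29
LCM(77, 121, 319) = 7 × 11^2 × 29 = 24563.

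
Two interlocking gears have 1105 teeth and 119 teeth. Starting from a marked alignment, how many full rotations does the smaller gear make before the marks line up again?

65 rotations

The first common completion time is the LCM of the periods.
1105 = 5 × 13 × 17
119 = 7 × 17
LCM(1105, 119) = 5 × 7 × 13 × 17 = 7735.
Rotations for period 119: 7735 / 119 = 65.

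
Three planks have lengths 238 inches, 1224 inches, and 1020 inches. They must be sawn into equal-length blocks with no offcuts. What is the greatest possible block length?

The block length must divide every plank, so the greatest is gcd(238, 1224, 1020).
238 = 2 × 7 × 17
1224 = 2^3 × 3^2 × 17
1020 = 2^2 × 3 × 5 × 17
gcd(238, 1224, 1020) = 2 × 17 = 34.

34 inches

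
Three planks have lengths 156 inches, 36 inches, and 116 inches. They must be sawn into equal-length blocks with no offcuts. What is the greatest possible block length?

The block length must divide every plank, so the greatest is gcd(156, 36, 116).
156 = 2^2 × 3 × 13
36 = 2^2 × 3^2
116 = 2^2 × 29
gcd(156, 36, 116) = 2^2 = 4.

4 inches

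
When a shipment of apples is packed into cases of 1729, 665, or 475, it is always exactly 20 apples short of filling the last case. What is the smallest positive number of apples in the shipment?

Being 20 short of a full case of size k means N ≡ −20 (mod k), i.e. N + 20 is a multiple of each size.
1729 = 7 × 13 × 19
665 = 5 × 7 × 19
475 = 5^2 × 19
LCM(1729, 665, 475) = 5^2 × 7 × 13 × 19 = 43225.
Smallest positive N is 43225 − 20 = 43205.

43205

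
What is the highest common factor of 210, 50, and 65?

210 = 2 × 3 × 5 × 7
50 = 2 × 5^2
65 = 5 × 13
gcd(210, 50, 65) = 5.

5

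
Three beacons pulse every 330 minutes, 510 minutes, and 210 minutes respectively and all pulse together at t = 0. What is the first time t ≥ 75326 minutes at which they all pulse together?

Joint pulses occur at multiples of LCM(330, 510, 210).
330 = 2 × 3 × 5 × 11
510 = 2 × 3 × 5 × 17
210 = 2 × 3 × 5 × 7
LCM(330, 510, 210) = 2 × 3 × 5 × 7 × 11 × 17 = 39270.
Smallest multiple of 39270 that is ≥ 75326: ⌈75326/39270⌉ × 39270 = 2 × 39270 = 78540.

78540 minutes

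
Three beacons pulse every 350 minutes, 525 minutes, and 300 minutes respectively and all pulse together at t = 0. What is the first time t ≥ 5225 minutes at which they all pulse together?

6300 minutes

Joint pulses occur at multiples of LCM(350, 525, 300).
350 = 2 × 5^2 × 7
525 = 3 × 5^2 × 7
300 = 2^2 × 3 × 5^2
LCM(350, 525, 300) = 2^2 × 3 × 5^2 × 7 = 2100.
Smallest multiple of 2100 that is ≥ 5225: ⌈5225/2100⌉ × 2100 = 3 × 2100 = 6300.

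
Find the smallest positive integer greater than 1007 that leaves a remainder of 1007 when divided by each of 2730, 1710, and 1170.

N − 1007 must be a common multiple of 2730, 1710, and 1170.
2730 = 2 × 3 × 5 × 7 × 13
1710 = 2 × 3^2 × 5 × 19
1170 = 2 × 3^2 × 5 × 13
LCM(2730, 1710, 1170) = 2 × 3^2 × 5 × 7 × 13 × 19 = 155610.
Smallest N > 1007 is LCM + 1007 = 155610 + 1007 = 156617.

156617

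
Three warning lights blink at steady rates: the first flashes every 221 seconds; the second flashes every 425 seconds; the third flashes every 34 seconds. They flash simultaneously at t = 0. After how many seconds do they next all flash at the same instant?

11050 seconds

We need the least common multiple of the intervals.
221 = 13 × 17
425 = 5^2 × 17
34 = 2 × 17
LCM(221, 425, 34) = 2 × 5^2 × 13 × 17 = 11050.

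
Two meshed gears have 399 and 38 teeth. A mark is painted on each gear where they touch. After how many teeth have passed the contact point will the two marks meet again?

The first simultaneous occurrence is after LCM of the individual periods.
399 = 3 × 7 × 19
38 = 2 × 19
LCM(399, 38) = 2 × 3 × 7 × 19 = 798.

798 teeth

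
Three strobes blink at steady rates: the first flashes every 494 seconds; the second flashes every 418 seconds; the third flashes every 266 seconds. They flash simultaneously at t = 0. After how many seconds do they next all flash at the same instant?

They coincide at every common multiple of the periods; the first is the LCM.
494 = 2 × 13 × 19
418 = 2 × 11 × 19
266 = 2 × 7 × 19
LCM(494, 418, 266) = 2 × 7 × 11 × 13 × 19 = 38038.

38038 seconds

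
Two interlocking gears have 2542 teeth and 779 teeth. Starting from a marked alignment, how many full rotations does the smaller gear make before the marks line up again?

They are all back at their starting positions together after one LCM of the periods.
2542 = 2 × 31 × 41
779 = 19 × 41
LCM(2542, 779) = 2 × 19 × 31 × 41 = 48298.
Rotations for period 779: 48298 / 779 = 62.

62 rotations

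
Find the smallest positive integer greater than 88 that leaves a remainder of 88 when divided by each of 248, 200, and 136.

N − 88 must be a common multiple of 248, 200, and 136.
248 = 2^3 × 31
200 = 2^3 × 5^2
136 = 2^3 × 17
LCM(248, 200, 136) = 2^3 × 5^2 × 17 × 31 = 105400.
Smallest N > 88 is LCM + 88 = 105400 + 88 = 105488.

105488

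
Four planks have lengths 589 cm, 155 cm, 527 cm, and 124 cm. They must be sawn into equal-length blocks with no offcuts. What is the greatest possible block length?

31 cm

This is the greatest common divisor of 589, 155, 527, and 124.
589 = 19 × 31
155 = 5 × 31
527 = 17 × 31
124 = 2^2 × 31
gcd(589, 155, 527, 124) = 31.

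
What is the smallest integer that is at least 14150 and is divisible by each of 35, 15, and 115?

14490

The integer must be a common multiple of 35, 15, and 115, so a multiple of their LCM.
35 = 5 × 7
15 = 3 × 5
115 = 5 × 23
LCM(35, 15, 115) = 3 × 5 × 7 × 23 = 2415.
Smallest multiple of 2415 that is ≥ 14150: ⌈14150/2415⌉ × 2415 = 6 × 2415 = 14490.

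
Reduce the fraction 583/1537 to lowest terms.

583 = 11 × 53
1537 = 29 × 53
gcd(583, 1537) = 53.
Divide numerator and denominator by 53: 583/1537 = 11/29.

11/29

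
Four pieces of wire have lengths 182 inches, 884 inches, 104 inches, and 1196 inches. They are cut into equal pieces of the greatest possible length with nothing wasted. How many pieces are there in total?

Piece length = gcd(182, 884, 104, 1196).
182 = 2 × 7 × 13
884 = 2^2 × 13 × 17
104 = 2^3 × 13
1196 = 2^2 × 13 × 23
gcd(182, 884, 104, 1196) = 2 × 13 = 26.
Total pieces = 182/26 + 884/26 + 104/26 + 1196/26 = 7 + 34 + 4 + 46 = 91.

91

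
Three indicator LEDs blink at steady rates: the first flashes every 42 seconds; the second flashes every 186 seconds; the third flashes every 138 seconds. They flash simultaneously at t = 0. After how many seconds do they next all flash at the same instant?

29946 seconds

They coincide at every common multiple of the periods; the first is the LCM.
42 = 2 × 3 × 7
186 = 2 × 3 × 31
138 = 2 × 3 × 23
LCM(42, 186, 138) = 2 × 3 × 7 × 23 × 31 = 29946.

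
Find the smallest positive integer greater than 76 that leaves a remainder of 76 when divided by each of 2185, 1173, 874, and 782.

N − 76 must be a common multiple of 2185, 1173, 874, and 782.
2185 = 5 × 19 × 23
1173 = 3 × 17 × 23
874 = 2 × 19 × 23
782 = 2 × 17 × 23
LCM(2185, 1173, 874, 782) = 2 × 3 × 5 × 17 × 19 × 23 = 222870.
Smallest N > 76 is LCM + 76 = 222870 + 76 = 222946.

222946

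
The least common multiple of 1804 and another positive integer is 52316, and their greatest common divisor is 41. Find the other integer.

gcd × lcm = product of the two integers, so the other integer is (41 × 52316) / 1804 = 1189.

1189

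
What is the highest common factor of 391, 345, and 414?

391 = 17 × 23
345 = 3 × 5 × 23
414 = 2 × 3^2 × 23
gcd(391, 345, 414) = 23.

23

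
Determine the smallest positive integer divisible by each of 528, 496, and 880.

528 = 2^4 × 3 × 11
496 = 2^4 × 31
880 = 2^4 × 5 × 11
LCM(528, 496, 880) = 2^4 × 3 × 5 × 11 × 31 = 81840.

81840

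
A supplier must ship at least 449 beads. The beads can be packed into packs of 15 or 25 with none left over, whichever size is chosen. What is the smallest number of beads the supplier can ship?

The number of beads must be a common multiple of 15 and 25, so a multiple of their LCM.
15 = 3 × 5
25 = 5^2
LCM(15, 25) = 3 × 5^2 = 75.
Smallest multiple of 75 that is ≥ 449: ⌈449/75⌉ × 75 = 6 × 75 = 450.

450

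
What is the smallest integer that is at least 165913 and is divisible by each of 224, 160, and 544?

The integer must be a common multiple of 224, 160, and 544, so a multiple of their LCM.
224 = 2^5 × 7
160 = 2^5 × 5
544 = 2^5 × 17
LCM(224, 160, 544) = 2^5 × 5 × 7 × 17 = 19040.
Smallest multiple of 19040 that is ≥ 165913: ⌈165913/19040⌉ × 19040 = 9 × 19040 = 171360.

171360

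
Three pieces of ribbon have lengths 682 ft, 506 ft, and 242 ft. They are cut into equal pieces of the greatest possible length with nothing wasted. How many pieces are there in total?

Piece length = gcd(682, 506, 242).
682 = 2 × 11 × 31
506 = 2 × 11 × 23
242 = 2 × 11^2
gcd(682, 506, 242) = 2 × 11 = 22.
Total pieces = 682/22 + 506/22 + 242/22 = 31 + 23 + 11 = 65.

65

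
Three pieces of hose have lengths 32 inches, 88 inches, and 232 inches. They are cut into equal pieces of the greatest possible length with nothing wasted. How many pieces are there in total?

Piece length = gcd(32, 88, 232).
32 = 2^5
88 = 2^3 × 11
232 = 2^3 × 29
gcd(32, 88, 232) = 2^3 = 8.
Total pieces = 32/8 + 88/8 + 232/8 = 4 + 11 + 29 = 44.

44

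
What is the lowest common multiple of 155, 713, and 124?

14260

155 = 5 × 31
713 = 23 × 31
124 = 2^2 × 31
LCM(155, 713, 124) = 2^2 × 5 × 23 × 31 = 14260.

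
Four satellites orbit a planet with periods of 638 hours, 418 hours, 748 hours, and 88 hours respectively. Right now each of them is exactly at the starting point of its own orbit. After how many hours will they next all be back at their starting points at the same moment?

They coincide at every common multiple of the periods; the first is the LCM.
638 = 2 × 11 × 29
418 = 2 × 11 × 19
748 = 2^2 × 11 × 17
88 = 2^3 × 11
LCM(638, 418, 748, 88) = 2^3 × 11 × 17 × 19 × 29 = 824296.

824296 hours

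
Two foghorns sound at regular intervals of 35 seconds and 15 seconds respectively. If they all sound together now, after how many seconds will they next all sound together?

105 seconds

They coincide at every common multiple of the periods; the first is the LCM.
35 = 5 × 7
15 = 3 × 5
LCM(35, 15) = 3 × 5 × 7 = 105.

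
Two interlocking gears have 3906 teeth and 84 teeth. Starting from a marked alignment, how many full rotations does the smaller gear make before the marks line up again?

93 rotations

They are all back at their starting positions together after one LCM of the periods.
3906 = 2 × 3^2 × 7 × 31
84 = 2^2 × 3 × 7
LCM(3906, 84) = 2^2 × 3^2 × 7 × 31 = 7812.
Rotations for period 84: 7812 / 84 = 93.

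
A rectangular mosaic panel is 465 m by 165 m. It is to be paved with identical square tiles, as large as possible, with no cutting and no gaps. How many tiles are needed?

341

Tile side = gcd(465, 165).
465 = 3 × 5 × 31
165 = 3 × 5 × 11
gcd(465, 165) = 3 × 5 = 15.
Tiles: (465/15) × (165/15) = 31 × 11 = 341.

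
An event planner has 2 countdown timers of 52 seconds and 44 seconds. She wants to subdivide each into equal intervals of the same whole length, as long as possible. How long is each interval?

4 seconds

The interval must divide each timer length; the longest such is the gcd.
52 = 2^2 × 13
44 = 2^2 × 11
gcd(52, 44) = 2^2 = 4.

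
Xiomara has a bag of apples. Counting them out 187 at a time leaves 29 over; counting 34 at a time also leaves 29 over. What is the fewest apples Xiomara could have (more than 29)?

N − 29 must be a common multiple of 187 and 34.
187 = 11 × 17
34 = 2 × 17
LCM(187, 34) = 2 × 11 × 17 = 374.
Smallest N > 29 is LCM + 29 = 374 + 29 = 403.

403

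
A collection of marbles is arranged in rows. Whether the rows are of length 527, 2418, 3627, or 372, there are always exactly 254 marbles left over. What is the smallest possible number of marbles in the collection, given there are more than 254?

246890

N − 254 must be a common multiple of 527, 2418, 3627, and 372.
527 = 17 × 31
2418 = 2 × 3 × 13 × 31
3627 = 3^2 × 13 × 31
372 = 2^2 × 3 × 31
LCM(527, 2418, 3627, 372) = 2^2 × 3^2 × 13 × 17 × 31 = 246636.
Smallest N > 254 is LCM + 254 = 246636 + 254 = 246890.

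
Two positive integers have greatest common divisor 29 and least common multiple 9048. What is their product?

For any two positive integers, gcd × lcm = product = 29 × 9048 = 262392.

262392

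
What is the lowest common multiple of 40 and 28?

280

40 = 2^3 × 5
28 = 2^2 × 7
LCM(40, 28) = 2^3 × 5 × 7 = 280.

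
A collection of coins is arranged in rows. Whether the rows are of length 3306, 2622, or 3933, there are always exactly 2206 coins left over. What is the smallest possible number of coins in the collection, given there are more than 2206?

N − 2206 must be a common multiple of 3306, 2622, and 3933.
3306 = 2 × 3 × 19 × 29
2622 = 2 × 3 × 19 × 23
3933 = 3^2 × 19 × 23
LCM(3306, 2622, 3933) = 2 × 3^2 × 19 × 23 × 29 = 228114.
Smallest N > 2206 is LCM + 2206 = 228114 + 2206 = 230320.

230320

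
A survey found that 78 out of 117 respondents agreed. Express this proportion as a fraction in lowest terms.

2/3

78 = 2 × 3 × 13
117 = 3^2 × 13
gcd(78, 117) = 3 × 13 = 39.
Divide numerator and denominator by 39: 78/117 = 2/3.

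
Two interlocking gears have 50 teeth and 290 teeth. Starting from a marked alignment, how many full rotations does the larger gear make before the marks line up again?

5 rotations

They are all back at their starting positions together after one LCM of the periods.
50 = 2 × 5^2
290 = 2 × 5 × 29
LCM(50, 290) = 2 × 5^2 × 29 = 1450.
Rotations for period 290: 1450 / 290 = 5.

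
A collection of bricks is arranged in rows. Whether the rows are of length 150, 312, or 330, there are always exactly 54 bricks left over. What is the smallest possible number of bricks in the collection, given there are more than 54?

85854

N − 54 must be a common multiple of 150, 312, and 330.
150 = 2 × 3 × 5^2
312 = 2^3 × 3 × 13
330 = 2 × 3 × 5 × 11
LCM(150, 312, 330) = 2^3 × 3 × 5^2 × 11 × 13 = 85800.
Smallest N > 54 is LCM + 54 = 85800 + 54 = 85854.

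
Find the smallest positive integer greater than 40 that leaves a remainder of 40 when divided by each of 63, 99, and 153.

N − 40 must be a common multiple of 63, 99, and 153.
63 = 3^2 × 7
99 = 3^2 × 11
153 = 3^2 × 17
LCM(63, 99, 153) = 3^2 × 7 × 11 × 17 = 11781.
Smallest N > 40 is LCM + 40 = 11781 + 40 = 11821.

11821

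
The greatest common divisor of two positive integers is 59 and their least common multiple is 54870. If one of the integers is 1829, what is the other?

1770

For two integers, gcd × lcm = product, so the other is (59 × 54870) / 1829 = 3237330 / 1829 = 1770.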